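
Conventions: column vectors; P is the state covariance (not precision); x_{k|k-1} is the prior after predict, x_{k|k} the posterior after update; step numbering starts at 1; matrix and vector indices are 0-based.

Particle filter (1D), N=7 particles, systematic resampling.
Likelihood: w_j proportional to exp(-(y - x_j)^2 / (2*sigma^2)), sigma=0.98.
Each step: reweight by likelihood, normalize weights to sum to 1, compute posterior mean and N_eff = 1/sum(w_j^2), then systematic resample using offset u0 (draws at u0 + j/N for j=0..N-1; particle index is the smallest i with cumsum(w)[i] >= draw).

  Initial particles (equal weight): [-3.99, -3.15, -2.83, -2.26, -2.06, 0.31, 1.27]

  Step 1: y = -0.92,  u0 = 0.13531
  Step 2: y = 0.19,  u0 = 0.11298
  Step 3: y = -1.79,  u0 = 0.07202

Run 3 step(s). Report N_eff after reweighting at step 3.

step 1: w=[0.0044, 0.0450, 0.0896, 0.2351, 0.3043, 0.2723, 0.0493]  mean=-1.4240  Neff=4.2638  idx=[2, 3, 4, 4, 5, 5, 6]
step 2: w=[0.0032, 0.0161, 0.0263, 0.0263, 0.3641, 0.3641, 0.1999]  mean=0.3258  Neff=3.2598  idx=[4, 4, 4, 5, 5, 6, 6]
step 3: w=[0.1941, 0.1941, 0.1941, 0.1941, 0.1941, 0.0147, 0.0147]  mean=0.3383  Neff=5.2958  idx=[0, 1, 1, 2, 3, 4, 4]

N_eff = 5.2958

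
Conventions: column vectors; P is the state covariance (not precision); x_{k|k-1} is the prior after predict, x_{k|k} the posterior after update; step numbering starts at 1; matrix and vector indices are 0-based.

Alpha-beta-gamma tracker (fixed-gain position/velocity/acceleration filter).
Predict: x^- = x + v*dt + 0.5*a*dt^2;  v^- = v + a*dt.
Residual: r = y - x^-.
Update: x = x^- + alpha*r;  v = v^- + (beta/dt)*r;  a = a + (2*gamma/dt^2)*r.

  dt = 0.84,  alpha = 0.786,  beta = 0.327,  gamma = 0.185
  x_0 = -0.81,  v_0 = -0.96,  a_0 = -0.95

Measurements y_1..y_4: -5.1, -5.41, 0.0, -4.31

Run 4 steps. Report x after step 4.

step 1: x_pred=-1.9516  r=-3.1484  x^+=-4.4262  v^+=-2.9836  a^+=-2.6010
step 2: x_pred=-7.8501  r=2.4401  x^+=-5.9322  v^+=-4.2186  a^+=-1.3214
step 3: x_pred=-9.9420  r=9.9420  x^+=-2.1276  v^+=-1.4583  a^+=3.8919
step 4: x_pred=-1.9795  r=-2.3305  x^+=-3.8113  v^+=0.9037  a^+=2.6698

x_post = -3.8113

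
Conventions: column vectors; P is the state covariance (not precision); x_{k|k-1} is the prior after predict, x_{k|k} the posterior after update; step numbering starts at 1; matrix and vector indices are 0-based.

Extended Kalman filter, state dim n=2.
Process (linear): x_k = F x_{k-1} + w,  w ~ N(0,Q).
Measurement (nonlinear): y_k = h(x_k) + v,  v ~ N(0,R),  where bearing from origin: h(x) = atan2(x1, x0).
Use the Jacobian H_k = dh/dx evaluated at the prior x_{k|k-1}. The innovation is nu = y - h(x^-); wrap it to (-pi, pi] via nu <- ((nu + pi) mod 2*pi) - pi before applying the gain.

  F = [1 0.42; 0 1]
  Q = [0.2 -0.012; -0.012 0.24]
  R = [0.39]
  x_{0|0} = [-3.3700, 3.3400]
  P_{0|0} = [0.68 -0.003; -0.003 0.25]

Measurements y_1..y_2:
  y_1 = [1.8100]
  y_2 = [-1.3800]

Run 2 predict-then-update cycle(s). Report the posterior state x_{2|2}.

step 1: x^-=[-1.9672, 3.3400]  P^-=[0.9216 0.0900; 0.0900 0.4900]  H_jac=[-0.2223 -0.1309]  S=[0.4492]  K=[-0.4823; -0.1874]  nu=[-0.2931]  x^+=[-1.8258, 3.3949]  P^+=[0.8171 0.0494; 0.0494 0.4742]
step 2: x^-=[-0.4000, 3.3949]  P^-=[1.1423 0.2366; 0.2366 0.7142]  H_jac=[-0.2905 -0.0342]  S=[0.4920]  K=[-0.6910; -0.1894]  nu=[-3.0681]  x^+=[1.7201, 3.9760]  P^+=[0.9073 0.1722; 0.1722 0.6966]

x_post = [1.7201, 3.9760]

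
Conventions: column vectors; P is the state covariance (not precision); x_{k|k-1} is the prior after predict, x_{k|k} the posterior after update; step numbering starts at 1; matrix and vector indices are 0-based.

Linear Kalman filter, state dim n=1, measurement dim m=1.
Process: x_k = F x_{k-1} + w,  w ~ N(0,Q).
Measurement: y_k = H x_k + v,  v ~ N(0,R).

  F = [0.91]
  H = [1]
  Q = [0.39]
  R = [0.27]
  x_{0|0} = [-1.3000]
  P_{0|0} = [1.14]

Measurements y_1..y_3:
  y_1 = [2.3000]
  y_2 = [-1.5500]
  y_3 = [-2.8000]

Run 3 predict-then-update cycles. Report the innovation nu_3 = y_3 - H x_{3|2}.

step 1: x^-=[-1.1830]  P^-=[1.3340]  S=[1.6040]  K=[0.8317]  nu=[3.4830]  x^+=[1.7137]  P^+=[0.2246]
step 2: x^-=[1.5595]  P^-=[0.5760]  S=[0.8460]  K=[0.6808]  nu=[-3.1095]  x^+=[-0.5576]  P^+=[0.1838]
step 3: x^-=[-0.5074]  P^-=[0.5422]  S=[0.8122]  K=[0.6676]  nu=[-2.2926]  x^+=[-2.0379]  P^+=[0.1802]

innov = [-2.2926]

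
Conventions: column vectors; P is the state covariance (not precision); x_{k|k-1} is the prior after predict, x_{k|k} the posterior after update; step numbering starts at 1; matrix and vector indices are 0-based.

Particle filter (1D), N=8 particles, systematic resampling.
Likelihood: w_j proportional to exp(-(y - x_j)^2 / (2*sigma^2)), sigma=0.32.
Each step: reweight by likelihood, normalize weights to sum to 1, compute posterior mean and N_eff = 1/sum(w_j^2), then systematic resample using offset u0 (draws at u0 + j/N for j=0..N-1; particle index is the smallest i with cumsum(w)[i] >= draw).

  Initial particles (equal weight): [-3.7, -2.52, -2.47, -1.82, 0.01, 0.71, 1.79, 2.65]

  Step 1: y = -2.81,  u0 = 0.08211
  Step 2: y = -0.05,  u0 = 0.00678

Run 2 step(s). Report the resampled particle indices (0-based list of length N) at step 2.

resampled_idx = [0, 2, 4, 4, 5, 6, 6, 7]

step 1: w=[0.0166, 0.5259, 0.4509, 0.0066, 0.0000, 0.0000, 0.0000, 0.0000]  mean=-2.5124  Neff=2.0825  idx=[1, 1, 1, 1, 2, 2, 2, 2]
step 2: w=[0.0581, 0.0581, 0.0581, 0.0581, 0.1919, 0.1919, 0.1919, 0.1919]  mean=-2.4816  Neff=6.2205  idx=[0, 2, 4, 4, 5, 6, 6, 7]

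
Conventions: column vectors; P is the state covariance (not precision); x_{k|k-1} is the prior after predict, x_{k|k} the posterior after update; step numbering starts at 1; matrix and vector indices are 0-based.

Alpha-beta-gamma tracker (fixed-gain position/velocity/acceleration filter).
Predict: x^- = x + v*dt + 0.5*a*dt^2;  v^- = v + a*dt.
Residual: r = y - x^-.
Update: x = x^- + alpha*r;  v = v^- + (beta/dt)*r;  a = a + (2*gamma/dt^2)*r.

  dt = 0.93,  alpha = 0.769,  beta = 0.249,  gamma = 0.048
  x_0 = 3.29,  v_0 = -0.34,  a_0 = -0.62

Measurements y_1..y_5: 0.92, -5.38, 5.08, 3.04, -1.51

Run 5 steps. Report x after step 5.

step 1: x_pred=2.7057  r=-1.7857  x^+=1.3325  v^+=-1.3947  a^+=-0.8182
step 2: x_pred=-0.3184  r=-5.0616  x^+=-4.2108  v^+=-3.5108  a^+=-1.3800
step 3: x_pred=-8.0726  r=13.1526  x^+=2.0417  v^+=-1.2727  a^+=0.0799
step 4: x_pred=0.8926  r=2.1474  x^+=2.5440  v^+=-0.6235  a^+=0.3182
step 5: x_pred=2.1017  r=-3.6117  x^+=-0.6757  v^+=-1.2946  a^+=-0.0827

x_post = -0.6757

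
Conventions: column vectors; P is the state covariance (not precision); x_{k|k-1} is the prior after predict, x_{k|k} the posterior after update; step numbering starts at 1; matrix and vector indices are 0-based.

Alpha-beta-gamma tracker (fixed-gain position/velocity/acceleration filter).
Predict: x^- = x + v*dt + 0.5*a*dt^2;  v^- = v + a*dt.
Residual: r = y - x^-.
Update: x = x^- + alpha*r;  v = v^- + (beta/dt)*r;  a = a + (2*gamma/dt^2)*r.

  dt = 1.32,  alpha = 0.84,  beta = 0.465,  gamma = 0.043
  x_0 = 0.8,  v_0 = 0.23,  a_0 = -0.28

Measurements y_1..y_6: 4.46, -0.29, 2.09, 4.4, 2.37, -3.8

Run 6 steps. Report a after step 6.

step 1: x_pred=0.8597  r=3.6003  x^+=3.8839  v^+=1.1287  a^+=-0.1023
step 2: x_pred=5.2847  r=-5.5747  x^+=0.6020  v^+=-0.9702  a^+=-0.3774
step 3: x_pred=-1.0075  r=3.0975  x^+=1.5944  v^+=-0.3772  a^+=-0.2246
step 4: x_pred=0.9008  r=3.4992  x^+=3.8401  v^+=0.5590  a^+=-0.0519
step 5: x_pred=4.5328  r=-2.1628  x^+=2.7161  v^+=-0.2714  a^+=-0.1586
step 6: x_pred=2.2197  r=-6.0197  x^+=-2.8368  v^+=-2.6013  a^+=-0.4557

a_post = -0.4557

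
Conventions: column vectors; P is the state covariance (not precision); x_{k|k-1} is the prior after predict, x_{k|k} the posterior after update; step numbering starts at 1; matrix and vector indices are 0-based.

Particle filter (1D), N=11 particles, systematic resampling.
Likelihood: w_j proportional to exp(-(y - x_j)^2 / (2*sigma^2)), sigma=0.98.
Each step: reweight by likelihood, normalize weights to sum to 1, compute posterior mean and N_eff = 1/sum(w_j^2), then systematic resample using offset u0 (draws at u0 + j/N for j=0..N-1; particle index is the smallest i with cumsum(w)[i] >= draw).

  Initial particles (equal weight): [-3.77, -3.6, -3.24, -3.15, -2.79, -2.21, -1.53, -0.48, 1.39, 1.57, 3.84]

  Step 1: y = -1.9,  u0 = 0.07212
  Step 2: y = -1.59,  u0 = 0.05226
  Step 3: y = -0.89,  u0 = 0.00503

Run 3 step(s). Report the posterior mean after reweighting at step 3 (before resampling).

step 1: w=[0.0393, 0.0539, 0.0953, 0.1076, 0.1607, 0.2309, 0.2260, 0.0850, 0.0009, 0.0005, 0.0000]  mean=-2.3332  Neff=6.1522  idx=[1, 2, 3, 4, 4, 5, 5, 6, 6, 6, 7]
step 2: w=[0.0181, 0.0359, 0.0417, 0.0700, 0.0700, 0.1213, 0.1213, 0.1479, 0.1479, 0.1479, 0.0780]  mean=-1.9559  Neff=8.7503  idx=[1, 3, 4, 5, 6, 7, 7, 8, 9, 9, 10]
step 3: w=[0.0092, 0.0249, 0.0249, 0.0659, 0.0659, 0.1319, 0.1319, 0.1319, 0.1319, 0.1319, 0.1496]  mean=-1.5411  Neff=8.3760  idx=[0, 3, 4, 5, 6, 7, 7, 8, 9, 9, 10]

post_mean = -1.5411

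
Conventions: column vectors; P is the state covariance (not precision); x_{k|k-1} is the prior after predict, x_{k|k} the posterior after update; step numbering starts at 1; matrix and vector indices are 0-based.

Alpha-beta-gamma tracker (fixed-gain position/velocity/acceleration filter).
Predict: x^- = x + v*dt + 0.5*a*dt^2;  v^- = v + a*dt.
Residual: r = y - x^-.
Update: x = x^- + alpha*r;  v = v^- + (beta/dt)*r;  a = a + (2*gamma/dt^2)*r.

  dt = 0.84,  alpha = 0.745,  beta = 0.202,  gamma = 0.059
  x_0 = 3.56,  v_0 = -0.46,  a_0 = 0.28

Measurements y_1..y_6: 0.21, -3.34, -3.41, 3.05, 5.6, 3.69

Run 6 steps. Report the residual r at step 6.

step 1: x_pred=3.2724  r=-3.0624  x^+=0.9909  v^+=-0.9612  a^+=-0.2321
step 2: x_pred=0.1016  r=-3.4416  x^+=-2.4624  v^+=-1.9838  a^+=-0.8077
step 3: x_pred=-4.4138  r=1.0038  x^+=-3.6660  v^+=-2.4209  a^+=-0.6398
step 4: x_pred=-5.9253  r=8.9753  x^+=0.7613  v^+=-0.8000  a^+=0.8611
step 5: x_pred=0.3931  r=5.2069  x^+=4.2722  v^+=1.1755  a^+=1.7319
step 6: x_pred=5.8707  r=-2.1807  x^+=4.2461  v^+=2.1059  a^+=1.3672

resid = -2.1807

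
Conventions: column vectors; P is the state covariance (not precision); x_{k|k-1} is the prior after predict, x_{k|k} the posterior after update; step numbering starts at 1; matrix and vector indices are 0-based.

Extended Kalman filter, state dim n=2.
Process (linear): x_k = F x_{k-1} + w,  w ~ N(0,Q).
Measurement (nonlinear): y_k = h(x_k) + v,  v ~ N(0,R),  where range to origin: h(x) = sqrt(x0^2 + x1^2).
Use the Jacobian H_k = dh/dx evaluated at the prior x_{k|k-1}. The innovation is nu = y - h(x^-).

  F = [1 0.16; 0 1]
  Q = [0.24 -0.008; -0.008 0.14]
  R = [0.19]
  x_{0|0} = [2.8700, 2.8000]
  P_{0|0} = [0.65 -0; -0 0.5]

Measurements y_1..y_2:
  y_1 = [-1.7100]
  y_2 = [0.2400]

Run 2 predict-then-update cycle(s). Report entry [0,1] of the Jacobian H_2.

step 1: x^-=[3.3180, 2.8000]  P^-=[0.9028 0.0720; 0.0720 0.6400]  H_jac=[0.7642 0.6449]  S=[1.0545]  K=[0.6984; 0.4436]  nu=[-6.0516]  x^+=[-0.9081, 0.1154]  P^+=[0.3885 -0.2547; -0.2547 0.4325]
step 2: x^-=[-0.8897, 0.1154]  P^-=[0.5581 -0.1935; -0.1935 0.5725]  H_jac=[-0.9917 0.1287]  S=[0.7977]  K=[-0.7250; 0.3329]  nu=[-0.6571]  x^+=[-0.4132, -0.1033]  P^+=[0.1388 -0.0010; -0.0010 0.4841]

H_jac[0,1] = 0.1287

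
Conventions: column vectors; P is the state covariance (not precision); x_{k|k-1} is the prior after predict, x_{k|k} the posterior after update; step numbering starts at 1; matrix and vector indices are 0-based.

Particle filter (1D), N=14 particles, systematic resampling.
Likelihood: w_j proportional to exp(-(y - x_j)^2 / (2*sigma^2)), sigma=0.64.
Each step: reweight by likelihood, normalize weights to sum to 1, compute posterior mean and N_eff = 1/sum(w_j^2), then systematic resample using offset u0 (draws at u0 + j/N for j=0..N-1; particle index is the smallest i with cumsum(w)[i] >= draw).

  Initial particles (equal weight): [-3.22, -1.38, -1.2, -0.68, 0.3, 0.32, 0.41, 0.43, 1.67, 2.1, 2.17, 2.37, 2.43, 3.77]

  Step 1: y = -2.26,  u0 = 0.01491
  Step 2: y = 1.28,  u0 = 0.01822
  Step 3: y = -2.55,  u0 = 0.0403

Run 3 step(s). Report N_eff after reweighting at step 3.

N_eff = 13.0100

step 1: w=[0.3197, 0.3827, 0.2499, 0.0468, 0.0003, 0.0003, 0.0002, 0.0001, 0.0000, 0.0000, 0.0000, 0.0000, 0.0000, 0.0000]  mean=-1.8890  Neff=3.1917  idx=[0, 0, 0, 0, 0, 1, 1, 1, 1, 1, 2, 2, 2, 2]
step 2: w=[0.0000, 0.0000, 0.0000, 0.0000, 0.0000, 0.0576, 0.0576, 0.0576, 0.0576, 0.0576, 0.1781, 0.1781, 0.1781, 0.1781]  mean=-1.2518  Neff=6.9744  idx=[5, 6, 7, 9, 10, 10, 10, 11, 11, 12, 12, 12, 13, 13]
step 3: w=[0.1026, 0.1026, 0.1026, 0.1026, 0.0590, 0.0590, 0.0590, 0.0590, 0.0590, 0.0590, 0.0590, 0.0590, 0.0590, 0.0590]  mean=-1.2739  Neff=13.0100  idx=[0, 1, 1, 2, 3, 3, 4, 6, 7, 8, 9, 11, 12, 13]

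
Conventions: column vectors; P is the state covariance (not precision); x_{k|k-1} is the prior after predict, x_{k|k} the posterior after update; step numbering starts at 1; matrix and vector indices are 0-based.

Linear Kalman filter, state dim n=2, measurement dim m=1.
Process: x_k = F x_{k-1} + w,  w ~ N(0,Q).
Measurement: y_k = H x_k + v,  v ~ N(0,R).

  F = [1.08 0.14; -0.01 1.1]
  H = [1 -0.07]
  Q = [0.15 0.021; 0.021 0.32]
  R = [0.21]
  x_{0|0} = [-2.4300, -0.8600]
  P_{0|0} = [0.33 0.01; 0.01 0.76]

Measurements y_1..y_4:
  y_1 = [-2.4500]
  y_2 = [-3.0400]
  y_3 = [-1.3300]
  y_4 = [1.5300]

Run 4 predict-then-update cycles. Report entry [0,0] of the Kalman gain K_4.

K[0,0] = 0.7041

step 1: x^-=[-2.7448, -0.9217]  P^-=[0.5528 0.1463; 0.1463 1.2394]  S=[0.7484]  K=[0.7250; 0.0796]  nu=[0.2303]  x^+=[-2.5779, -0.9034]  P^+=[0.1595 0.1031; 0.1031 1.2347]
step 2: x^-=[-2.9106, -0.9679]  P^-=[0.3914 0.3318; 0.3318 1.8117]  S=[0.5638]  K=[0.6530; 0.3636]  nu=[-0.1972]  x^+=[-3.0393, -1.0396]  P^+=[0.1510 0.1980; 0.1980 1.7372]
step 3: x^-=[-3.4280, -1.1132]  P^-=[0.4200 0.5218; 0.5218 2.4176]  S=[0.5688]  K=[0.6742; 0.6198]  nu=[2.0201]  x^+=[-2.0661, 0.1389]  P^+=[0.1615 0.2841; 0.2841 2.1991]
step 4: x^-=[-2.2119, 0.1734]  P^-=[0.4673 0.6950; 0.6950 2.9747]  S=[0.5946]  K=[0.7041; 0.8187]  nu=[3.7541]  x^+=[0.4315, 3.2467]  P^+=[0.1725 0.3523; 0.3523 2.5762]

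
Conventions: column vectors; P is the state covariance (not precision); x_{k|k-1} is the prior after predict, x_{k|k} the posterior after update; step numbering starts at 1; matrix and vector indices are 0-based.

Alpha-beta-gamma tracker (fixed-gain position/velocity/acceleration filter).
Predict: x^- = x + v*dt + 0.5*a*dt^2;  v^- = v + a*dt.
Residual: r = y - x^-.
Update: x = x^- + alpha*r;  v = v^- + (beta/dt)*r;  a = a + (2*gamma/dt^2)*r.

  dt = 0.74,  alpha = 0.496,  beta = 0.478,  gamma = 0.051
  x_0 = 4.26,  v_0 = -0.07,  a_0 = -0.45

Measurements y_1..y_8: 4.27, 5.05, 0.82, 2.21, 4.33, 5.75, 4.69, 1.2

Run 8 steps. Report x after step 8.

step 1: x_pred=4.0850  r=0.1850  x^+=4.1768  v^+=-0.2835  a^+=-0.4155
step 2: x_pred=3.8532  r=1.1968  x^+=4.4468  v^+=0.1821  a^+=-0.1926
step 3: x_pred=4.5288  r=-3.7088  x^+=2.6892  v^+=-2.3561  a^+=-0.8834
step 4: x_pred=0.7038  r=1.5062  x^+=1.4509  v^+=-2.0370  a^+=-0.6029
step 5: x_pred=-0.2216  r=4.5516  x^+=2.0360  v^+=0.4569  a^+=0.2449
step 6: x_pred=2.4412  r=3.3088  x^+=4.0824  v^+=2.7755  a^+=0.8612
step 7: x_pred=6.3720  r=-1.6820  x^+=5.5377  v^+=2.3263  a^+=0.5479
step 8: x_pred=7.4092  r=-6.2092  x^+=4.3294  v^+=-1.2791  a^+=-0.6086

x_post = 4.3294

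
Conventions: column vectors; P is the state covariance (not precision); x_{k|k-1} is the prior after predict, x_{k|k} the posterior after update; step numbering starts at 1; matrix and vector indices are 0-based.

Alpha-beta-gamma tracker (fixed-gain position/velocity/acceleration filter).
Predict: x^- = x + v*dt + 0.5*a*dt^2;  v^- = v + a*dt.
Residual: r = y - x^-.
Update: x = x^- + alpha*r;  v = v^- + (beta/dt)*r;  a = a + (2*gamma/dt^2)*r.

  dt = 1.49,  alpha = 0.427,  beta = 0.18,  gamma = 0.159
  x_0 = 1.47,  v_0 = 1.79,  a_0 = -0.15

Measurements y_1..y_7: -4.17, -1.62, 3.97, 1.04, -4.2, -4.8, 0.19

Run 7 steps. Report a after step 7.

step 1: x_pred=3.9706  r=-8.1406  x^+=0.4946  v^+=0.5831  a^+=-1.3160
step 2: x_pred=-0.0975  r=-1.5225  x^+=-0.7476  v^+=-1.5617  a^+=-1.5341
step 3: x_pred=-4.7775  r=8.7475  x^+=-1.0423  v^+=-2.7908  a^+=-0.2811
step 4: x_pred=-5.5127  r=6.5527  x^+=-2.7147  v^+=-2.4181  a^+=0.6575
step 5: x_pred=-5.5879  r=1.3879  x^+=-4.9952  v^+=-1.2708  a^+=0.8562
step 6: x_pred=-5.9383  r=1.1383  x^+=-5.4522  v^+=0.1425  a^+=1.0193
step 7: x_pred=-4.1085  r=4.2985  x^+=-2.2730  v^+=2.1805  a^+=1.6350

a_post = 1.6350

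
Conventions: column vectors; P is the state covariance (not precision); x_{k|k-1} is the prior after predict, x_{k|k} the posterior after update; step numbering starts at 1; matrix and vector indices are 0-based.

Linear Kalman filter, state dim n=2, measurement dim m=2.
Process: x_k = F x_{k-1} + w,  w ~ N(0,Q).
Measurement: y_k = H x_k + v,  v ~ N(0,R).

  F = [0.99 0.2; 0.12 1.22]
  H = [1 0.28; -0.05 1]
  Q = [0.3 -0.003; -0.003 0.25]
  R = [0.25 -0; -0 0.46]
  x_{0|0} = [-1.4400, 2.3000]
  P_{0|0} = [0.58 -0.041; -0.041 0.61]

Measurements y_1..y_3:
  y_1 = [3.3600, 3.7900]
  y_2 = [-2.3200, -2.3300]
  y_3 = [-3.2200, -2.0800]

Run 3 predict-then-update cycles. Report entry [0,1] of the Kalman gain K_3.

step 1: x^-=[-0.9656, 2.6332]  P^-=[0.8766 0.1642; 0.1642 1.1543]  S=[1.3091 0.4413; 0.4413 1.6000]  K=[0.7490 -0.1313; 0.1443 0.6765]  nu=[3.5883, 1.1085]  x^+=[1.5766, 3.9009]  P^+=[0.2014 -0.0503; -0.0503 0.3087]
step 2: x^-=[2.3410, 4.9483]  P^-=[0.4898 0.0342; 0.0342 0.6976]  S=[0.8136 0.2046; 0.2046 1.1554]  K=[0.6401 -0.1049; 0.1368 0.5781]  nu=[-6.0465, -7.1612]  x^+=[-0.7781, -0.0184]  P^+=[0.1711 -0.0397; -0.0397 0.2639]
step 3: x^-=[-0.7740, -0.1158]  P^-=[0.4626 0.0328; 0.0328 0.6337]  S=[0.7806 0.1867; 0.1867 1.0915]  K=[0.6279 -0.0985; 0.1365 0.5557]  nu=[-2.4136, -2.0029]  x^+=[-2.0922, -1.5581]  P^+=[0.1673 -0.0369; -0.0369 0.2538]

K[0,1] = -0.0985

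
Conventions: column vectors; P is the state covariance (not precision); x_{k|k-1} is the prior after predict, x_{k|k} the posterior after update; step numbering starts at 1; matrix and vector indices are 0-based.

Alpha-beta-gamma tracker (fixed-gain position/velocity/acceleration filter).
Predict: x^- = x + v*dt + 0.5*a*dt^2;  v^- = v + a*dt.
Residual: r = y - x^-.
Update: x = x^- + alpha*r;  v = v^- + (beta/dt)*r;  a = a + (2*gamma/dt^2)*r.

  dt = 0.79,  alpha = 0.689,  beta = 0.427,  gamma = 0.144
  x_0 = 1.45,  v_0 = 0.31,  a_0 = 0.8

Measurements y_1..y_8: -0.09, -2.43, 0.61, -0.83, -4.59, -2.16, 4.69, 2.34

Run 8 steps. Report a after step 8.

step 1: x_pred=1.9445  r=-2.0345  x^+=0.5427  v^+=-0.1577  a^+=-0.1389
step 2: x_pred=0.3748  r=-2.8048  x^+=-1.5577  v^+=-1.7834  a^+=-1.4332
step 3: x_pred=-3.4138  r=4.0238  x^+=-0.6414  v^+=-0.7407  a^+=0.4237
step 4: x_pred=-1.0944  r=0.2644  x^+=-0.9122  v^+=-0.2632  a^+=0.5457
step 5: x_pred=-0.9498  r=-3.6402  x^+=-3.4579  v^+=-1.7996  a^+=-1.1341
step 6: x_pred=-5.2335  r=3.0735  x^+=-3.1159  v^+=-1.0343  a^+=0.2842
step 7: x_pred=-3.8443  r=8.5343  x^+=2.0358  v^+=3.8030  a^+=4.2225
step 8: x_pred=6.3578  r=-4.0178  x^+=3.5895  v^+=4.9671  a^+=2.3684

a_post = 2.3684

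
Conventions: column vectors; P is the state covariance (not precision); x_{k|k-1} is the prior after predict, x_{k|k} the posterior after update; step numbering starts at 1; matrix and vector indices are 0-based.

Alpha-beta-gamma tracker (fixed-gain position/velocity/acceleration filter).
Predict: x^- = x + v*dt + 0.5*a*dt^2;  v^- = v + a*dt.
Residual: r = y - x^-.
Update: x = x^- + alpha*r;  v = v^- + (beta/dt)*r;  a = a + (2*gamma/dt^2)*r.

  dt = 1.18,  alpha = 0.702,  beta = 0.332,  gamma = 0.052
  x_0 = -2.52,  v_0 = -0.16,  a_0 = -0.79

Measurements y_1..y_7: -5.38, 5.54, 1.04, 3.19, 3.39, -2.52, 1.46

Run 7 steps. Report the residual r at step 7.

step 1: x_pred=-3.2588  r=-2.1212  x^+=-4.7479  v^+=-1.6890  a^+=-0.9484
step 2: x_pred=-7.4012  r=12.9412  x^+=1.6835  v^+=0.8329  a^+=0.0182
step 3: x_pred=2.6790  r=-1.6390  x^+=1.5284  v^+=0.3932  a^+=-0.1043
step 4: x_pred=1.9198  r=1.2702  x^+=2.8115  v^+=0.6276  a^+=-0.0094
step 5: x_pred=3.5455  r=-0.1555  x^+=3.4363  v^+=0.5727  a^+=-0.0210
step 6: x_pred=4.0975  r=-6.6175  x^+=-0.5480  v^+=-1.3139  a^+=-0.5153
step 7: x_pred=-2.4571  r=3.9171  x^+=0.2927  v^+=-0.8198  a^+=-0.2227

resid = 3.9171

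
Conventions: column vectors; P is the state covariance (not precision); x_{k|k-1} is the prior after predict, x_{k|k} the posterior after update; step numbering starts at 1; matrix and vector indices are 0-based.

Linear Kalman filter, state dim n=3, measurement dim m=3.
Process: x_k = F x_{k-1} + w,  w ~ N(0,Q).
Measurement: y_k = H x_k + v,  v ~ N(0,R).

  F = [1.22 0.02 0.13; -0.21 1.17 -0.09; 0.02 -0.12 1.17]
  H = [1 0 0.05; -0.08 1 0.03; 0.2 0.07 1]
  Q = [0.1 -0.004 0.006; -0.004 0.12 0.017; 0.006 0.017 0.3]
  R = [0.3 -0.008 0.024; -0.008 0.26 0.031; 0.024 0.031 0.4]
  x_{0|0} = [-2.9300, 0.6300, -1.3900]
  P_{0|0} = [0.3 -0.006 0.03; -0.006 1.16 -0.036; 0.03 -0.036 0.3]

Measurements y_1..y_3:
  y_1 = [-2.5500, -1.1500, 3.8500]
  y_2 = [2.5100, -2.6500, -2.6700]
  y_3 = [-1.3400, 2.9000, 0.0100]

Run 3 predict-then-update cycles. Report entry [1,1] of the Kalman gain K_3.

step 1: x^-=[-3.7427, 1.4775, -1.7605]  P^-=[0.5611 -0.0753 0.0997; -0.0753 1.7352 -0.2361; 0.0997 -0.2361 0.7390]  S=[0.8729 -0.1363 0.2677; -0.1363 1.9969 -0.0929; 0.2677 -0.0929 1.1747]  K=[0.6373 -0.0138 0.0295; 0.0524 0.8695 -0.0535; -0.0522 -0.0850 0.6372]  nu=[1.2807, -2.8741, 6.2556]  x^+=[-2.7020, -1.2895, 2.4031]  P^+=[0.1926 0.0080 -0.0124; 0.0080 0.2250 -0.0106; -0.0124 -0.0106 0.2542]
step 2: x^-=[-3.0098, -1.1575, 2.9124]  P^-=[0.3875 -0.0396 0.0298; -0.0396 0.4363 -0.0533; 0.0298 -0.0533 0.6537]  S=[0.6921 -0.0795 0.1614; -0.0795 0.7024 0.0117; 0.1614 0.0117 1.0747]  K=[0.5544 -0.0367 0.0145; 0.0198 0.6263 -0.0383; -0.0622 -0.0687 0.6204]  nu=[5.3742, -1.8206, -4.8994]  x^+=[-0.0341, -2.0036, -0.3365]  P^+=[0.1678 0.0004 -0.0156; 0.0004 0.1617 -0.0068; -0.0156 -0.0068 0.2481]
step 3: x^-=[-0.1255, -2.3068, -0.1539]  P^-=[0.3490 -0.0445 0.0250; -0.0445 0.3515 -0.0381; 0.0250 -0.0381 0.6433]  S=[0.6531 -0.0807 0.1480; -0.0807 0.6190 0.0207; 0.1480 0.0207 1.0624]  K=[0.5273 -0.0475 0.0138; 0.0074 0.5738 -0.0332; -0.0600 -0.0620 0.6173]  nu=[-1.2068, 5.2013, 0.3505]  x^+=[-1.0039, 0.6571, -0.1876]  P^+=[0.1596 -0.0029 -0.0150; -0.0029 0.1480 -0.0051; -0.0150 -0.0051 0.2469]

K[1,1] = 0.5738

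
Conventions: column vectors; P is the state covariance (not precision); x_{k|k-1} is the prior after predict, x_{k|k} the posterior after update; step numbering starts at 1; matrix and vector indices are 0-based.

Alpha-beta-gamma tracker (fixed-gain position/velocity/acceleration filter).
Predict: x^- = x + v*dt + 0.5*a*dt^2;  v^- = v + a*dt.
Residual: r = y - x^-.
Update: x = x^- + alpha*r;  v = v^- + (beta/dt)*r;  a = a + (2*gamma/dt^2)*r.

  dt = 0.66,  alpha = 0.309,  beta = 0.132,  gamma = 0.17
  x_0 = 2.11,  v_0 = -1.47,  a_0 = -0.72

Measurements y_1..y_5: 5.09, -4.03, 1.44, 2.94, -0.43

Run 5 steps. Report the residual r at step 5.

step 1: x_pred=0.9830  r=4.1070  x^+=2.2521  v^+=-1.1238  a^+=2.4857
step 2: x_pred=2.0517  r=-6.0817  x^+=0.1725  v^+=-0.6996  a^+=-2.2613
step 3: x_pred=-0.7818  r=2.2218  x^+=-0.0953  v^+=-1.7477  a^+=-0.5271
step 4: x_pred=-1.3636  r=4.3036  x^+=-0.0338  v^+=-1.2349  a^+=2.8319
step 5: x_pred=-0.2320  r=-0.1980  x^+=-0.2932  v^+=0.5945  a^+=2.6774

resid = -0.1980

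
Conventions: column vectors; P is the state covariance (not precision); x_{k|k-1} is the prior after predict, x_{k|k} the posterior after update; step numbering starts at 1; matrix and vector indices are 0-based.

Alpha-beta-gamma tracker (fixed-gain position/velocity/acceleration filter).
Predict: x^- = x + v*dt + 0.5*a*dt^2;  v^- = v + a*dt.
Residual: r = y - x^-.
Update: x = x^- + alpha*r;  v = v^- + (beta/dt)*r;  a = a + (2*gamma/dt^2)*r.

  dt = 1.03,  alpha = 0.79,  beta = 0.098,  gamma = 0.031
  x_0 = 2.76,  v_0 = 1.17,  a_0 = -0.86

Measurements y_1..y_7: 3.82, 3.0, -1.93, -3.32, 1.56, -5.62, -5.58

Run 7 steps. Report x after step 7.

step 1: x_pred=3.5089  r=0.3111  x^+=3.7547  v^+=0.3138  a^+=-0.8418
step 2: x_pred=3.6313  r=-0.6313  x^+=3.1326  v^+=-0.6133  a^+=-0.8787
step 3: x_pred=2.0347  r=-3.9647  x^+=-1.0974  v^+=-1.8956  a^+=-1.1104
step 4: x_pred=-3.6389  r=0.3189  x^+=-3.3870  v^+=-3.0090  a^+=-1.0918
step 5: x_pred=-7.0654  r=8.6254  x^+=-0.2513  v^+=-3.3129  a^+=-0.5877
step 6: x_pred=-3.9754  r=-1.6446  x^+=-5.2746  v^+=-4.0747  a^+=-0.6838
step 7: x_pred=-9.8343  r=4.2543  x^+=-6.4734  v^+=-4.3743  a^+=-0.4352

x_post = -6.4734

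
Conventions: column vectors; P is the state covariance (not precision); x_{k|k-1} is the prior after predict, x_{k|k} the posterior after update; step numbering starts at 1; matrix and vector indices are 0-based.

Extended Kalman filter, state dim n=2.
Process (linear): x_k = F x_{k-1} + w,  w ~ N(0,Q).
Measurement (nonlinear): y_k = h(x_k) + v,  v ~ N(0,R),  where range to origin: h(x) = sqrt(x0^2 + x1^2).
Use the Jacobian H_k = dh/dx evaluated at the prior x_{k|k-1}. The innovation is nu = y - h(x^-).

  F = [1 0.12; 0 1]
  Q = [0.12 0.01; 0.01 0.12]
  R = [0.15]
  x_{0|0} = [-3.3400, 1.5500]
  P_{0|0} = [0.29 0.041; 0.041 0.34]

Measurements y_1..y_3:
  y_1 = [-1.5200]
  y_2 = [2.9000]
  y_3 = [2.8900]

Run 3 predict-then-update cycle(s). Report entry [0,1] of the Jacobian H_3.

step 1: x^-=[-3.1540, 1.5500]  P^-=[0.4247 0.0918; 0.0918 0.4600]  H_jac=[-0.8975 0.4411]  S=[0.5089]  K=[-0.6695; 0.2368]  nu=[-5.0343]  x^+=[0.2163, 0.3580]  P^+=[0.1966 0.1725; 0.1725 0.4315]
step 2: x^-=[0.2592, 0.3580]  P^-=[0.3643 0.2342; 0.2342 0.5515]  H_jac=[0.5865 0.8100]  S=[0.8596]  K=[0.4692; 0.6794]  nu=[2.4580]  x^+=[1.4126, 2.0281]  P^+=[0.1750 -0.0398; -0.0398 0.1546]
step 3: x^-=[1.6559, 2.0281]  P^-=[0.2877 -0.0112; -0.0112 0.2746]  H_jac=[0.6325 0.7746]  S=[0.4188]  K=[0.4136; 0.4909]  nu=[0.2718]  x^+=[1.7683, 2.1615]  P^+=[0.2160 -0.0963; -0.0963 0.1737]

H_jac[0,1] = 0.7746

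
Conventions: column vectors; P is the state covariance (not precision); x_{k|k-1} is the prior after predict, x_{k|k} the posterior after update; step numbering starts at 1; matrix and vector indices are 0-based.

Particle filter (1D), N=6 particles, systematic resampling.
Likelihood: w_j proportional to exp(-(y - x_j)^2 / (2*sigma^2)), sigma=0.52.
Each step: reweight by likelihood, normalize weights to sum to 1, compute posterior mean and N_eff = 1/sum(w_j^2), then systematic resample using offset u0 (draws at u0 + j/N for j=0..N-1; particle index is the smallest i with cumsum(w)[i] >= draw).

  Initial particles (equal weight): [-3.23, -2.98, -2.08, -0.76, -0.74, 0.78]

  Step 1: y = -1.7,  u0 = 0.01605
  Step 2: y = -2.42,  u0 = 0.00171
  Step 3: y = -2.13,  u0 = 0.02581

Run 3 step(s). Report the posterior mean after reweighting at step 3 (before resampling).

step 1: w=[0.0109, 0.0401, 0.6358, 0.1621, 0.1511, 0.0000]  mean=-1.7123  Neff=2.1977  idx=[1, 2, 2, 2, 2, 4]
step 2: w=[0.1475, 0.2128, 0.2128, 0.2128, 0.2128, 0.0014]  mean=-2.2109  Neff=4.9301  idx=[0, 1, 1, 2, 3, 4]
step 3: w=[0.0502, 0.1900, 0.1900, 0.1900, 0.1900, 0.1900]  mean=-2.1252  Neff=5.4659  idx=[0, 1, 2, 3, 4, 5]

post_mean = -2.1252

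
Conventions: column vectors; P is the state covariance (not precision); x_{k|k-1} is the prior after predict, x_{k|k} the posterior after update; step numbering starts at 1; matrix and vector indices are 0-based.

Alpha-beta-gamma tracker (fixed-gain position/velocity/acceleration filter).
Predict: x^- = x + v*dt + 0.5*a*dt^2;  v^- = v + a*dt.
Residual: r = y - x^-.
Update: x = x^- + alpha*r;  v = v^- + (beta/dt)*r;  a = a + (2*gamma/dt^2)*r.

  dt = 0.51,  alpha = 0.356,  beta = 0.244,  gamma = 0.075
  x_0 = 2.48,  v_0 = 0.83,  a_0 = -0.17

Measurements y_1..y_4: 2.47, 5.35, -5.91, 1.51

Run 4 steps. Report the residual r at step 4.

step 1: x_pred=2.8812  r=-0.4112  x^+=2.7348  v^+=0.5466  a^+=-0.4071
step 2: x_pred=2.9606  r=2.3894  x^+=3.8112  v^+=1.4821  a^+=0.9708
step 3: x_pred=4.6934  r=-10.6034  x^+=0.9186  v^+=-3.0958  a^+=-5.1441
step 4: x_pred=-1.3293  r=2.8393  x^+=-0.3185  v^+=-4.3609  a^+=-3.5067

resid = 2.8393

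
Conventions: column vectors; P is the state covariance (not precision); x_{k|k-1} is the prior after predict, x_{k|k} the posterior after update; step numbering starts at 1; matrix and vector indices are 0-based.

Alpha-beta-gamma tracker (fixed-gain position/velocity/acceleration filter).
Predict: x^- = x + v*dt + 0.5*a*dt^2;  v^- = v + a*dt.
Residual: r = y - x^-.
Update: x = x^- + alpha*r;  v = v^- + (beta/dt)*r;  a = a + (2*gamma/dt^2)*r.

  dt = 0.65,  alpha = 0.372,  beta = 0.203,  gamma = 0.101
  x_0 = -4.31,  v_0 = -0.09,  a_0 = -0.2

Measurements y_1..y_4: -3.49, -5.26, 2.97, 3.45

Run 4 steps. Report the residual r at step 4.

step 1: x_pred=-4.4107  r=0.9207  x^+=-4.0682  v^+=0.0676  a^+=0.2402
step 2: x_pred=-3.9736  r=-1.2864  x^+=-4.4521  v^+=-0.1781  a^+=-0.3748
step 3: x_pred=-4.6470  r=7.6170  x^+=-1.8135  v^+=1.9572  a^+=3.2669
step 4: x_pred=0.1488  r=3.3012  x^+=1.3768  v^+=5.1117  a^+=4.8453

resid = 3.3012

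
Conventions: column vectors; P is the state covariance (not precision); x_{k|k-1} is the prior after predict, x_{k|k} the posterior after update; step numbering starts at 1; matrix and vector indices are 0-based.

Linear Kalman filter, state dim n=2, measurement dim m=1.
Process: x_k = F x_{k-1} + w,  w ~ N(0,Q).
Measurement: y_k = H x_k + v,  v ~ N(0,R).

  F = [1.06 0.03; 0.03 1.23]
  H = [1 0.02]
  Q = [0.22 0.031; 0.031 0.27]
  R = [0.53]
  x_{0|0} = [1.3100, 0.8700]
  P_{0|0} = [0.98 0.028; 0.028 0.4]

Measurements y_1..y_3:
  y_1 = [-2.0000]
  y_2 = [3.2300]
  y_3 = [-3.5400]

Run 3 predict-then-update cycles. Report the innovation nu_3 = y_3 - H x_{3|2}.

innov = [-4.9782]

step 1: x^-=[1.4147, 1.1094]  P^-=[1.3233 0.1135; 0.1135 0.8781]  S=[1.8582]  K=[0.7134; 0.0705]  nu=[-3.4369]  x^+=[-1.0370, 0.8671]  P^+=[0.3777 0.0200; 0.0200 0.8689]
step 2: x^-=[-1.0733, 1.0354]  P^-=[0.6464 0.1012; 0.1012 1.5863]  S=[1.1811]  K=[0.5490; 0.1125]  nu=[4.2825]  x^+=[1.2779, 1.5172]  P^+=[0.2904 0.0282; 0.0282 1.5714]
step 3: x^-=[1.4001, 1.9045]  P^-=[0.5495 0.1350; 0.1350 2.6497]  S=[1.0860]  K=[0.5085; 0.1731]  nu=[-4.9782]  x^+=[-1.1313, 1.0427]  P^+=[0.2687 0.0394; 0.0394 2.6171]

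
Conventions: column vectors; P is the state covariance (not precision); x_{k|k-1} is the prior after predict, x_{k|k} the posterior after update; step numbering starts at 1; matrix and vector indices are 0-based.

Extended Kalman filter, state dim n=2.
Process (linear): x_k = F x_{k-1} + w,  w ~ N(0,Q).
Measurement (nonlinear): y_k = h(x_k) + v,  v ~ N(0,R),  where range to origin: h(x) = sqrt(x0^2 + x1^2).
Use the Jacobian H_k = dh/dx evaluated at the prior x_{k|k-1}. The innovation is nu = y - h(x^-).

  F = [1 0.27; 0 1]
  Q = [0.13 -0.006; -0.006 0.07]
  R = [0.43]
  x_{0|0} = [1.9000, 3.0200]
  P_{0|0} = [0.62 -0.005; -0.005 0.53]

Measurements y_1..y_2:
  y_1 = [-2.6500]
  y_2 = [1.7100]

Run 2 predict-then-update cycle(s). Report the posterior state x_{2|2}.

x_post = [-1.2103, 0.2867]

step 1: x^-=[2.7154, 3.0200]  P^-=[0.7859 0.1321; 0.1321 0.6000]  H_jac=[0.6686 0.7436]  S=[1.2445]  K=[0.5012; 0.4295]  nu=[-6.7113]  x^+=[-0.6482, 0.1376]  P^+=[0.4733 -0.1358; -0.1358 0.3704]
step 2: x^-=[-0.6111, 0.1376]  P^-=[0.5570 -0.0418; -0.0418 0.4404]  H_jac=[-0.9756 0.2197]  S=[0.9993]  K=[-0.5530; 0.1376]  nu=[1.0837]  x^+=[-1.2103, 0.2867]  P^+=[0.2514 0.0343; 0.0343 0.4215]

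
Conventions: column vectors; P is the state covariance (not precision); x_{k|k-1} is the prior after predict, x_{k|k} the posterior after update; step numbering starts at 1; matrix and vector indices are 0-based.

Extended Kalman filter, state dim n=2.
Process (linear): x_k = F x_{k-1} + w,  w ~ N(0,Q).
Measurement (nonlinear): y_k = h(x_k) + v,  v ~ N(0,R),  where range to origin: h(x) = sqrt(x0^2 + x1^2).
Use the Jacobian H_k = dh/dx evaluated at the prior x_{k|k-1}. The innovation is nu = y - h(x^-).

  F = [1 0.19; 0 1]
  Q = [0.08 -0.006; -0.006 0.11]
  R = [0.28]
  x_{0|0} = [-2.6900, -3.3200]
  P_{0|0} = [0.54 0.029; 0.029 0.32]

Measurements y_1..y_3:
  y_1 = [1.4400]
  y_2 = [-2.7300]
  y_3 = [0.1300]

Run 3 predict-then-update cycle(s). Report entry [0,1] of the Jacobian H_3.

step 1: x^-=[-3.3208, -3.3200]  P^-=[0.6426 0.0838; 0.0838 0.4300]  H_jac=[-0.7072 -0.7070]  S=[0.9001]  K=[-0.5707; -0.4036]  nu=[-3.2558]  x^+=[-1.4628, -2.0060]  P^+=[0.3494 -0.1235; -0.1235 0.2834]
step 2: x^-=[-1.8440, -2.0060]  P^-=[0.3927 -0.0757; -0.0757 0.3934]  H_jac=[-0.6767 -0.7362]  S=[0.5977]  K=[-0.3515; -0.3989]  nu=[-5.4547]  x^+=[0.0732, 0.1698]  P^+=[0.3189 -0.1595; -0.1595 0.2983]
step 3: x^-=[0.1055, 0.1698]  P^-=[0.3491 -0.1088; -0.1088 0.4083]  H_jac=[0.5277 0.8494]  S=[0.5743]  K=[0.1599; 0.5039]  nu=[-0.0699]  x^+=[0.0943, 0.1346]  P^+=[0.3344 -0.1551; -0.1551 0.2624]

H_jac[0,1] = 0.8494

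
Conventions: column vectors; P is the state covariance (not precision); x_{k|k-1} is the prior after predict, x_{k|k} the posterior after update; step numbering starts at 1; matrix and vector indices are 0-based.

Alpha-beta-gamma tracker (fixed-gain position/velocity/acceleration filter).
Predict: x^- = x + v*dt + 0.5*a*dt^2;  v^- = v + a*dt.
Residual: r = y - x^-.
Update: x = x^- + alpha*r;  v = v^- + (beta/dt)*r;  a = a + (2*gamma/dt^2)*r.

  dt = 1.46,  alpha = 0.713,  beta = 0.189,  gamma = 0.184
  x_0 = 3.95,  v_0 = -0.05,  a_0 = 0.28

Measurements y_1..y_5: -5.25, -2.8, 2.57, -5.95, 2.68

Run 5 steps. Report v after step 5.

step 1: x_pred=4.1754  r=-9.4254  x^+=-2.5449  v^+=-0.8613  a^+=-1.3472
step 2: x_pred=-5.2383  r=2.4383  x^+=-3.4998  v^+=-2.5126  a^+=-0.9263
step 3: x_pred=-8.1554  r=10.7254  x^+=-0.5082  v^+=-2.4765  a^+=0.9254
step 4: x_pred=-3.1376  r=-2.8124  x^+=-5.1429  v^+=-1.4895  a^+=0.4399
step 5: x_pred=-6.8488  r=9.5288  x^+=-0.0548  v^+=0.3862  a^+=2.0849

v_post = 0.3862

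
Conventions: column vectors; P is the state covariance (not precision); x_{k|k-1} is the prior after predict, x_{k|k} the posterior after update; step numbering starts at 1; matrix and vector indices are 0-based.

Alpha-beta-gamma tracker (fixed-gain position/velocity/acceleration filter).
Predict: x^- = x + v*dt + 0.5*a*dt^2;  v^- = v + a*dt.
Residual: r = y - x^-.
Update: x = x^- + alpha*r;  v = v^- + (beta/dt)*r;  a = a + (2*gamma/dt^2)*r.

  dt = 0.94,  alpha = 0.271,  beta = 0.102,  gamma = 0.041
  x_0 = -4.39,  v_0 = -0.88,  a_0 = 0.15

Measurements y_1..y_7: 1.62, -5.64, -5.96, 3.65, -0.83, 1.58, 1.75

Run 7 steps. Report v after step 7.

v_post = 3.0985

step 1: x_pred=-5.1509  r=6.7709  x^+=-3.3160  v^+=-0.0043  a^+=0.7784
step 2: x_pred=-2.9762  r=-2.6638  x^+=-3.6981  v^+=0.4383  a^+=0.5311
step 3: x_pred=-3.0514  r=-2.9086  x^+=-3.8396  v^+=0.6220  a^+=0.2612
step 4: x_pred=-3.1395  r=6.7895  x^+=-1.2996  v^+=1.6043  a^+=0.8913
step 5: x_pred=0.6022  r=-1.4322  x^+=0.2141  v^+=2.2867  a^+=0.7584
step 6: x_pred=2.6986  r=-1.1186  x^+=2.3955  v^+=2.8782  a^+=0.6546
step 7: x_pred=5.3902  r=-3.6402  x^+=4.4037  v^+=3.0985  a^+=0.3168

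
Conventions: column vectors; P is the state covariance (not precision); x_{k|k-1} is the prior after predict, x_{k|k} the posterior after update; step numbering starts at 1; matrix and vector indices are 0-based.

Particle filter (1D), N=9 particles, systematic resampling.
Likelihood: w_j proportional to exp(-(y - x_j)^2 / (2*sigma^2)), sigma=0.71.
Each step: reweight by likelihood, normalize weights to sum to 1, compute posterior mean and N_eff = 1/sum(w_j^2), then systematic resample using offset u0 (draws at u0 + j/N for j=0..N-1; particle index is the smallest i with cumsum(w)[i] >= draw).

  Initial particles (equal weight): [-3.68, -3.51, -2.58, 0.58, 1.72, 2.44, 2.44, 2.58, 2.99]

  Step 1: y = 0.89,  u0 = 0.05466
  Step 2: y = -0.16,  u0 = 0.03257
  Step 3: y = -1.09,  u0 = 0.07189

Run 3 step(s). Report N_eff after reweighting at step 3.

N_eff = 9.0000

step 1: w=[0.0000, 0.0000, 0.0000, 0.5443, 0.3024, 0.0553, 0.0553, 0.0352, 0.0075]  mean=1.2189  Neff=2.5307  idx=[3, 3, 3, 3, 3, 4, 4, 4, 6]
step 2: w=[0.1939, 0.1939, 0.1939, 0.1939, 0.1939, 0.0100, 0.0100, 0.0100, 0.0004]  mean=0.6150  Neff=5.3108  idx=[0, 0, 1, 1, 2, 3, 3, 4, 4]
step 3: w=[0.1111, 0.1111, 0.1111, 0.1111, 0.1111, 0.1111, 0.1111, 0.1111, 0.1111]  mean=0.5800  Neff=9.0000  idx=[0, 1, 2, 3, 4, 5, 6, 7, 8]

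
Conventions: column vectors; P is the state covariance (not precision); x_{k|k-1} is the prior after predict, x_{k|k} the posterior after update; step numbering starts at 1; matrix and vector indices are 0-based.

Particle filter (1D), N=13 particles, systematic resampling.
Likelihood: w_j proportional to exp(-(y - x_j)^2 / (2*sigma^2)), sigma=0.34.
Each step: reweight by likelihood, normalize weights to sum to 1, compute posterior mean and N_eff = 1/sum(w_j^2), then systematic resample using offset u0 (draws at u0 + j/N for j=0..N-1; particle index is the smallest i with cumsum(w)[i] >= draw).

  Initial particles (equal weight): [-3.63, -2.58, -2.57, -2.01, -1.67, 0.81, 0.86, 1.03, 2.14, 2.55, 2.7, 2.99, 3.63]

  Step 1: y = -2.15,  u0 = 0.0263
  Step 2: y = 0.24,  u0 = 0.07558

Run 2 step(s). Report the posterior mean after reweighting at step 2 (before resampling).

post_mean = -1.6719

step 1: w=[0.0000, 0.2040, 0.2116, 0.4169, 0.1675, 0.0000, 0.0000, 0.0000, 0.0000, 0.0000, 0.0000, 0.0000, 0.0000]  mean=-2.1878  Neff=3.4694  idx=[1, 1, 1, 2, 2, 2, 3, 3, 3, 3, 3, 4, 4]
step 2: w=[0.0000, 0.0000, 0.0000, 0.0000, 0.0000, 0.0000, 0.0011, 0.0011, 0.0011, 0.0011, 0.0011, 0.4973, 0.4973]  mean=-1.6719  Neff=2.0221  idx=[11, 11, 11, 11, 11, 11, 12, 12, 12, 12, 12, 12, 12]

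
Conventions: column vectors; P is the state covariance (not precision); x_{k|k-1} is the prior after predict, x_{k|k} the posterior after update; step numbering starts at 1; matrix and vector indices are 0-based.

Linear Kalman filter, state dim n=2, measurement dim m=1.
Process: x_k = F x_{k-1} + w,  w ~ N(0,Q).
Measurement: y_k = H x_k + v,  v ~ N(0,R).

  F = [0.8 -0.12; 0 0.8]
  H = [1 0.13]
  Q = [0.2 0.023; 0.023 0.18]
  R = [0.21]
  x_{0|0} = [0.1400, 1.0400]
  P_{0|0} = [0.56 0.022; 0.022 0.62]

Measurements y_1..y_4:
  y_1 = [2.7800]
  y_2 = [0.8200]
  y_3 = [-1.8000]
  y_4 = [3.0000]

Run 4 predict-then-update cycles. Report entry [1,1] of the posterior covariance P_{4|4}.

step 1: x^-=[-0.0128, 0.8320]  P^-=[0.5631 -0.0224; -0.0224 0.5768]  S=[0.7770]  K=[0.7209; 0.0676]  nu=[2.6846]  x^+=[1.9227, 1.0135]  P^+=[0.1592 -0.0603; -0.0603 0.5732]
step 2: x^-=[1.4165, 0.8108]  P^-=[0.3218 -0.0706; -0.0706 0.5469]  S=[0.5226]  K=[0.5981; 0.0009]  nu=[-0.7019]  x^+=[0.9967, 0.8102]  P^+=[0.1348 -0.0709; -0.0709 0.5469]
step 3: x^-=[0.7001, 0.6482]  P^-=[0.3078 -0.0749; -0.0749 0.5300]  S=[0.5073]  K=[0.5875; -0.0118]  nu=[-2.5844]  x^+=[-0.8183, 0.6787]  P^+=[0.1327 -0.0714; -0.0714 0.5299]
step 4: x^-=[-0.7361, 0.5429]  P^-=[0.3062 -0.0735; -0.0735 0.5192]  S=[0.5059]  K=[0.5864; -0.0120]  nu=[3.6655]  x^+=[1.4135, 0.4990]  P^+=[0.1323 -0.0700; -0.0700 0.5191]

P_post[1,1] = 0.5191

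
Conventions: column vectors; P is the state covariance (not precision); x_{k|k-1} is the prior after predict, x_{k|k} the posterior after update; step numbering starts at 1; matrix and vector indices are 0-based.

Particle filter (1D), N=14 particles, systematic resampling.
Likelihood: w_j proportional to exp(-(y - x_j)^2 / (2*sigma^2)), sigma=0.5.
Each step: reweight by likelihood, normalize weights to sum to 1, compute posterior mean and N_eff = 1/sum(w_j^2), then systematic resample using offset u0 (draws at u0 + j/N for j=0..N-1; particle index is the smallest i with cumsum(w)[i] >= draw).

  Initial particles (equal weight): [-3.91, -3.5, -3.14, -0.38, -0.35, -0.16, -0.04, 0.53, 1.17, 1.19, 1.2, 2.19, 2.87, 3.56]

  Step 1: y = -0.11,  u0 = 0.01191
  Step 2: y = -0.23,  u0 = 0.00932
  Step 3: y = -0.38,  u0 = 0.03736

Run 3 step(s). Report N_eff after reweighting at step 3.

step 1: w=[0.0000, 0.0000, 0.0000, 0.2017, 0.2079, 0.2322, 0.2311, 0.1028, 0.0088, 0.0079, 0.0075, 0.0000, 0.0000, 0.0000]  mean=-0.1125  Neff=4.9509  idx=[3, 3, 3, 4, 4, 4, 5, 5, 5, 6, 6, 6, 6, 7]
step 2: w=[0.0747, 0.0747, 0.0747, 0.0760, 0.0760, 0.0760, 0.0774, 0.0774, 0.0774, 0.0727, 0.0727, 0.0727, 0.0727, 0.0246]  mean=-0.2007  Neff=13.5449  idx=[0, 1, 2, 2, 3, 4, 5, 6, 7, 8, 9, 10, 11, 12]
step 3: w=[0.0776, 0.0776, 0.0776, 0.0776, 0.0774, 0.0774, 0.0774, 0.0704, 0.0704, 0.0704, 0.0616, 0.0616, 0.0616, 0.0616]  mean=-0.2428  Neff=13.8734  idx=[0, 1, 2, 3, 4, 5, 6, 6, 7, 8, 9, 11, 12, 13]

N_eff = 13.8734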